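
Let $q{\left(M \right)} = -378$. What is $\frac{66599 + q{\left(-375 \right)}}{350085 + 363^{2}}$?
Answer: $\frac{66221}{481854} \approx 0.13743$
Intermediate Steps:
$\frac{66599 + q{\left(-375 \right)}}{350085 + 363^{2}} = \frac{66599 - 378}{350085 + 363^{2}} = \frac{66221}{350085 + 131769} = \frac{66221}{481854}$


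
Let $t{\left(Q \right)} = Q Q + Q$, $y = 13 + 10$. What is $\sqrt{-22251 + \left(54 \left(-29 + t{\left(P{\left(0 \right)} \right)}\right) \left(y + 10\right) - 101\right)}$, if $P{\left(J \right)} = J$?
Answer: $i \sqrt{74030} \approx 272.08 i$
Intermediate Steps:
$y = 23$
$t{\left(Q \right)} = Q + Q^{2}$ ($t{\left(Q \right)} = Q^{2} + Q = Q + Q^{2}$)
$\sqrt{-22251 + \left(54 \left(-29 + t{\left(P{\left(0 \right)} \right)}\right) \left(y + 10\right) - 101\right)} = \sqrt{-22251 + \left(54 \left(-29 + 0 \left(1 + 0\right)\right) \left(23 + 10\right) - 101\right)} = \sqrt{-22251 + \left(54 \left(-29 + 0 \cdot 1\right) 33 - 101\right)} = \sqrt{-22251 + \left(54 \left(-29 + 0\right) 33 - 101\right)} = \sqrt{-22251 + \left(54 \left(\left(-29\right) 33\right) - 101\right)} = \sqrt{-22251 + \left(54 \left(-957\right) - 101\right)} = \sqrt{-22251 - 51779} = \sqrt{-74030} = i \sqrt{74030}$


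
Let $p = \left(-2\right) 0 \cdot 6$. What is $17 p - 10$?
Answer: $-10$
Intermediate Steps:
$p = 0$ ($p = 0 \cdot 6 = 0$)
$17 p - 10 = 17 \cdot 0 - 10 = 0 - 10 = -10$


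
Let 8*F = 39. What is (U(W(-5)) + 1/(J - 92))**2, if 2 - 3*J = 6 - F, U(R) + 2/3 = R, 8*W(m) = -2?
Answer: 600201001/697593744 ≈ 0.86039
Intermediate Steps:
F = 39/8 (F = (1/8)*39 = 39/8 ≈ 4.8750)
W(m) = -1/4 (W(m) = (1/8)*(-2) = -1/4)
U(R) = -2/3 + R
J = 7/24 (J = 2/3 - (6 - 1*39/8)/3 = 2/3 - (6 - 39/8)/3 = 2/3 - 1/3*9/8 = 2/3 - 3/8 = 7/24 ≈ 0.29167)
(U(W(-5)) + 1/(J - 92))**2 = ((-2/3 - 1/4) + 1/(7/24 - 92))**2 = (-11/12 + 1/(-2201/24))**2 = (-11/12 - 24/2201)**2 = (-24499/26412)**2 = 600201001/697593744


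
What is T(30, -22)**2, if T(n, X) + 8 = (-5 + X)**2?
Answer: 519841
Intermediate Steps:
T(n, X) = -8 + (-5 + X)**2
T(30, -22)**2 = (-8 + (-5 - 22)**2)**2 = (-8 + (-27)**2)**2 = (-8 + 729)**2 = 721**2 = 519841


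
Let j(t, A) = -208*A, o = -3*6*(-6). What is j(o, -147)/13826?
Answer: 15288/6913 ≈ 2.2115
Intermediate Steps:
o = 108 (o = -18*(-6) = 108)
j(o, -147)/13826 = -208*(-147)/13826 = 30576*(1/13826) = 15288/6913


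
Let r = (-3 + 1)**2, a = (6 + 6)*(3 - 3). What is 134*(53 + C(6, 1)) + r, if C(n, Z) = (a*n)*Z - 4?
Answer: 6570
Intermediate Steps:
a = 0 (a = 12*0 = 0)
C(n, Z) = -4 (C(n, Z) = (0*n)*Z - 4 = 0*Z - 4 = 0 - 4 = -4)
r = 4 (r = (-2)**2 = 4)
134*(53 + C(6, 1)) + r = 134*(53 - 4) + 4 = 134*49 + 4 = 6566 + 4 = 6570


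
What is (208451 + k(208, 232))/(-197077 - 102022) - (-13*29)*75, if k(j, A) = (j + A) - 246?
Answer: 8456815580/299099 ≈ 28274.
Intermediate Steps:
k(j, A) = -246 + A + j (k(j, A) = (A + j) - 246 = -246 + A + j)
(208451 + k(208, 232))/(-197077 - 102022) - (-13*29)*75 = (208451 + (-246 + 232 + 208))/(-197077 - 102022) - (-13*29)*75 = (208451 + 194)/(-299099) - (-377)*75 = 208645*(-1/299099) - 1*(-28275) = -208645/299099 + 28275 = 8456815580/299099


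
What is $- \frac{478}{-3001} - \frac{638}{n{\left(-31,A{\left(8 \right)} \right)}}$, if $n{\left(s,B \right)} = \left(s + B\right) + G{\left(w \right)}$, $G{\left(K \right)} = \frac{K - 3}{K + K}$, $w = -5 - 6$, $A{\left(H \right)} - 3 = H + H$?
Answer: $\frac{21120768}{375125} \approx 56.303$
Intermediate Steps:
$A{\left(H \right)} = 3 + 2 H$ ($A{\left(H \right)} = 3 + \left(H + H\right) = 3 + 2 H$)
$w = -11$ ($w = -5 - 6 = -11$)
$G{\left(K \right)} = \frac{-3 + K}{2 K}$
$n{\left(s,B \right)} = \frac{7}{11} + B + s$ ($n{\left(s,B \right)} = \left(s + B\right) + \frac{-3 - 11}{2 \left(-11\right)} = \left(B + s\right) + \frac{1}{2} \left(- \frac{1}{11}\right) \left(-14\right) = \left(B + s\right) + \frac{7}{11} = \frac{7}{11} + B + s$)
$- \frac{478}{-3001} - \frac{638}{n{\left(-31,A{\left(8 \right)} \right)}} = - \frac{478}{-3001} - \frac{638}{\frac{7}{11} + \left(3 + 2 \cdot 8\right) - 31} = \left(-478\right) \left(- \frac{1}{3001}\right) - \frac{638}{\frac{7}{11} + \left(3 + 16\right) - 31} = \frac{478}{3001} - \frac{638}{\frac{7}{11} + 19 - 31} = \frac{478}{3001} - \frac{638}{- \frac{125}{11}} = \frac{478}{3001} - - \frac{7018}{125} = \frac{478}{3001} + \frac{7018}{125} = \frac{21120768}{375125}$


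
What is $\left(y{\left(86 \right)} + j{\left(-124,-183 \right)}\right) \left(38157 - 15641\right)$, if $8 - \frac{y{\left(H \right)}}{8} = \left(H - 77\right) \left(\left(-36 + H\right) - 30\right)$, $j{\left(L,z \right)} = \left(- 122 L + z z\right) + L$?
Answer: $1060886372$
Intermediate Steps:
$j{\left(L,z \right)} = z^{2} - 121 L$ ($j{\left(L,z \right)} = \left(- 122 L + z^{2}\right) + L = \left(z^{2} - 122 L\right) + L = z^{2} - 121 L$)
$y{\left(H \right)} = 64 - 8 \left(-77 + H\right) \left(-66 + H\right)$ ($y{\left(H \right)} = 64 - 8 \left(H - 77\right) \left(\left(-36 + H\right) - 30\right) = 64 - 8 \left(-77 + H\right) \left(-66 + H\right)$)
$\left(y{\left(86 \right)} + j{\left(-124,-183 \right)}\right) \left(38157 - 15641\right) = \left(\left(-40592 - 8 \cdot 86^{2} + 1144 \cdot 86\right) - \left(-15004 - \left(-183\right)^{2}\right)\right) \left(38157 - 15641\right) = \left(\left(-40592 - 59168 + 98384\right) + \left(33489 + 15004\right)\right) 22516 = \left(\left(-40592 - 59168 + 98384\right) + 48493\right) 22516 = \left(-1376 + 48493\right) 22516 = 47117 \cdot 22516 = 1060886372$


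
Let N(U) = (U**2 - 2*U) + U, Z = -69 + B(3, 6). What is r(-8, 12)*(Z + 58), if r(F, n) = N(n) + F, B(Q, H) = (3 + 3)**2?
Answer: 3100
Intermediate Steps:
B(Q, H) = 36 (B(Q, H) = 6**2 = 36)
Z = -33 (Z = -69 + 36 = -33)
N(U) = U**2 - U
r(F, n) = F + n*(-1 + n) (r(F, n) = n*(-1 + n) + F = F + n*(-1 + n))
r(-8, 12)*(Z + 58) = (-8 + 12*(-1 + 12))*(-33 + 58) = (-8 + 12*11)*25 = (-8 + 132)*25 = 124*25 = 3100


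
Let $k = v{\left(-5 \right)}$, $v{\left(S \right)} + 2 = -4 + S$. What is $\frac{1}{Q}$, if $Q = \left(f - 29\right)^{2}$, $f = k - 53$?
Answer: $\frac{1}{8649} \approx 0.00011562$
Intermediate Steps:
$v{\left(S \right)} = -6 + S$ ($v{\left(S \right)} = -2 + \left(-4 + S\right) = -6 + S$)
$k = -11$ ($k = -6 - 5 = -11$)
$f = -64$ ($f = -11 - 53 = -64$)
$Q = 8649$ ($Q = \left(-64 - 29\right)^{2} = \left(-93\right)^{2} = 8649$)
$\frac{1}{Q} = \frac{1}{8649}$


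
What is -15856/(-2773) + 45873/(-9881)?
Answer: 29467307/27400013 ≈ 1.0754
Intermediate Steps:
-15856/(-2773) + 45873/(-9881) = -15856*(-1/2773) + 45873*(-1/9881) = 15856/2773 - 45873/9881 = 29467307/27400013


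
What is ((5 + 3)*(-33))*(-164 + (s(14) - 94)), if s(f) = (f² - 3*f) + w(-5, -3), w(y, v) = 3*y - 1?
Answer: 31680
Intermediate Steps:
w(y, v) = -1 + 3*y
s(f) = -16 + f² - 3*f (s(f) = (f² - 3*f) + (-1 + 3*(-5)) = (f² - 3*f) + (-1 - 15) = (f² - 3*f) - 16 = -16 + f² - 3*f)
((5 + 3)*(-33))*(-164 + (s(14) - 94)) = ((5 + 3)*(-33))*(-164 + ((-16 + 14² - 3*14) - 94)) = (8*(-33))*(-164 + ((-16 + 196 - 42) - 94)) = -264*(-164 + (138 - 94)) = -264*(-164 + 44) = -264*(-120) = 31680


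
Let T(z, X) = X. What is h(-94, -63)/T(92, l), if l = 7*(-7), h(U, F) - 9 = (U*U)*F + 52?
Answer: 556607/49 ≈ 11359.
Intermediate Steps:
h(U, F) = 61 + F*U² (h(U, F) = 9 + ((U*U)*F + 52) = 9 + (U²*F + 52) = 9 + (F*U² + 52) = 9 + (52 + F*U²) = 61 + F*U²)
l = -49
h(-94, -63)/T(92, l) = (61 - 63*(-94)²)/(-49) = (61 - 63*8836)*(-1/49) = (61 - 556668)*(-1/49) = -556607*(-1/49) = 556607/49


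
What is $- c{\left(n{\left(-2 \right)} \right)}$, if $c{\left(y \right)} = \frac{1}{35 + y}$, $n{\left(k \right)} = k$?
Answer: $- \frac{1}{33} \approx -0.030303$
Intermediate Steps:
$- c{\left(n{\left(-2 \right)} \right)} = - \frac{1}{35 - 2} = - \frac{1}{33}$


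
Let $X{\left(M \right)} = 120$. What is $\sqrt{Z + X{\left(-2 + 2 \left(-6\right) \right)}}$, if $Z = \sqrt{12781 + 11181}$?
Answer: $\sqrt{120 + \sqrt{23962}} \approx 16.577$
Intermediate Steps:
$Z = \sqrt{23962} \approx 154.8$
$\sqrt{Z + X{\left(-2 + 2 \left(-6\right) \right)}} = \sqrt{\sqrt{23962} + 120} = \sqrt{120 + \sqrt{23962}}$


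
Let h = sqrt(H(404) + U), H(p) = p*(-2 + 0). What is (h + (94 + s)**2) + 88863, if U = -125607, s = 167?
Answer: 156984 + I*sqrt(126415) ≈ 1.5698e+5 + 355.55*I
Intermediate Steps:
H(p) = -2*p (H(p) = p*(-2) = -2*p)
h = I*sqrt(126415) (h = sqrt(-2*404 - 125607) = sqrt(-808 - 125607) = sqrt(-126415) = I*sqrt(126415) ≈ 355.55*I)
(h + (94 + s)**2) + 88863 = (I*sqrt(126415) + (94 + 167)**2) + 88863 = (I*sqrt(126415) + 261**2) + 88863 = (I*sqrt(126415) + 68121) + 88863 = (68121 + I*sqrt(126415)) + 88863 = 156984 + I*sqrt(126415)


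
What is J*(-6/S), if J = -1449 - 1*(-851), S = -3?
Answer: -1196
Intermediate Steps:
J = -598 (J = -1449 + 851 = -598)
J*(-6/S) = -(-3588)/(-3) = -(-3588)*(-1)/3 = -598*2 = -1196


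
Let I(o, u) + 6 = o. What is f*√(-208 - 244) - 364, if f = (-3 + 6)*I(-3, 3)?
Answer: -364 - 54*I*√113 ≈ -364.0 - 574.03*I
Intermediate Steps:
I(o, u) = -6 + o
f = -27 (f = (-3 + 6)*(-6 - 3) = 3*(-9) = -27)
f*√(-208 - 244) - 364 = -27*√(-208 - 244) - 364 = -54*I*√113 - 364 = -364 - 54*I*√113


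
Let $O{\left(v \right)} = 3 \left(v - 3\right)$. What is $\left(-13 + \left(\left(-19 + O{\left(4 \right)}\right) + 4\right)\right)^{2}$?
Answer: $625$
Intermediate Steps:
$O{\left(v \right)} = -9 + 3 v$ ($O{\left(v \right)} = 3 \left(-3 + v\right) = -9 + 3 v$)
$\left(-13 + \left(\left(-19 + O{\left(4 \right)}\right) + 4\right)\right)^{2} = \left(-13 + \left(\left(-19 + \left(-9 + 3 \cdot 4\right)\right) + 4\right)\right)^{2} = \left(-13 + \left(\left(-19 + \left(-9 + 12\right)\right) + 4\right)\right)^{2} = \left(-13 + \left(\left(-19 + 3\right) + 4\right)\right)^{2} = \left(-13 + \left(-16 + 4\right)\right)^{2} = \left(-13 - 12\right)^{2} = \left(-25\right)^{2} = 625$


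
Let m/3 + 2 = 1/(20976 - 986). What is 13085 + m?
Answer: 261449213/19990 ≈ 13079.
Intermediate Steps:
m = -119937/19990 (m = -6 + 3/(20976 - 986) = -6 + 3/19990 = -119937/19990 ≈ -5.9998)
13085 + m = 13085 - 119937/19990 = 261449213/19990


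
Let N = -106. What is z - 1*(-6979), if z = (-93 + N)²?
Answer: 46580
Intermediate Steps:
z = 39601 (z = (-93 - 106)² = (-199)² = 39601)
z - 1*(-6979) = 39601 - 1*(-6979) = 39601 + 6979 = 46580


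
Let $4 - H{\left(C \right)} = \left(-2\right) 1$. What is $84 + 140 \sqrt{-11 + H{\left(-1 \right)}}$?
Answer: $84 + 140 i \sqrt{5} \approx 84.0 + 313.05 i$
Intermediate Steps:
$H{\left(C \right)} = 6$ ($H{\left(C \right)} = 4 - \left(-2\right) 1 = 4 - -2 = 4 + 2 = 6$)
$84 + 140 \sqrt{-11 + H{\left(-1 \right)}} = 84 + 140 \sqrt{-11 + 6} = 84 + 140 \sqrt{-5} = 84 + 140 i \sqrt{5}$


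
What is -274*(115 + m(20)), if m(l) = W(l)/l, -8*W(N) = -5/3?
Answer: -1512617/48 ≈ -31513.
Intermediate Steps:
W(N) = 5/24 (W(N) = -(-5)/(8*3) = -⅛*(-5/3) = 5/24)
m(l) = 5/(24*l)
-274*(115 + m(20)) = -274*(115 + (5/24)/20) = -274*(115 + (5/24)*(1/20)) = -274*(115 + 1/96) = -274*11041/96 = -1512617/48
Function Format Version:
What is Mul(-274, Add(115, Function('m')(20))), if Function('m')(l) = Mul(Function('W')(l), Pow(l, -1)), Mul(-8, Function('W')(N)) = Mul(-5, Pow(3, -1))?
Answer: Rational(-1512617, 48) ≈ -31513.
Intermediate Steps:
Function('W')(N) = Rational(5, 24) (Function('W')(N) = Mul(Rational(-1, 8), Mul(-5, Pow(3, -1))) = Mul(Rational(-1, 8), Mul(-5, Rational(1, 3))) = Mul(Rational(-1, 8), Rational(-5, 3)) = Rational(5, 24))
Function('m')(l) = Mul(Rational(5, 24), Pow(l, -1))
Mul(-274, Add(115, Function('m')(20))) = Mul(-274, Add(115, Mul(Rational(5, 24), Pow(20, -1)))) = Mul(-274, Add(115, Mul(Rational(5, 24), Rational(1, 20)))) = Mul(-274, Add(115, Rational(1, 96))) = Mul(-274, Rational(11041, 96)) = Rational(-1512617, 48)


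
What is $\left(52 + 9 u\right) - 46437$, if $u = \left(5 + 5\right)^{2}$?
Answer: $-45485$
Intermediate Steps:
$u = 100$ ($u = 10^{2} = 100$)
$\left(52 + 9 u\right) - 46437 = \left(52 + 9 \cdot 100\right) - 46437 = \left(52 + 900\right) - 46437 = 952 - 46437 = -45485$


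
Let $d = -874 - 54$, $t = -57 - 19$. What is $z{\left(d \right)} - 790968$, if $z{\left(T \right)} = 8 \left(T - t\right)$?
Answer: $-797784$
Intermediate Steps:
$t = -76$ ($t = -57 - 19 = -76$)
$d = -928$ ($d = -874 - 54 = -928$)
$z{\left(T \right)} = 608 + 8 T$ ($z{\left(T \right)} = 8 \left(T - -76\right) = 8 \left(T + 76\right) = 8 \left(76 + T\right) = 608 + 8 T$)
$z{\left(d \right)} - 790968 = \left(608 + 8 \left(-928\right)\right) - 790968 = \left(608 - 7424\right) - 790968 = -6816 - 790968 = -797784$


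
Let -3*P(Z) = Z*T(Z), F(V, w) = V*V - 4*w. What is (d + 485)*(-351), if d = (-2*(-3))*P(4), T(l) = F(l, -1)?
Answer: -114075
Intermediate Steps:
F(V, w) = V**2 - 4*w
T(l) = 4 + l**2 (T(l) = l**2 - 4*(-1) = l**2 + 4 = 4 + l**2)
P(Z) = -Z*(4 + Z**2)/3
d = -160 (d = (-2*(-3))*(-1/3*4*(4 + 4**2)) = 6*(-1/3*4*(4 + 16)) = 6*(-1/3*4*20) = 6*(-80/3) = -160)
(d + 485)*(-351) = (-160 + 485)*(-351) = 325*(-351) = -114075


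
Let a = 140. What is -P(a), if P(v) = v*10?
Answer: -1400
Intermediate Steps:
P(v) = 10*v
-P(a) = -10*140 = -1*1400 = -1400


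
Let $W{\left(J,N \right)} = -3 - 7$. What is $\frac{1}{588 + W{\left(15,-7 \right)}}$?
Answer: $\frac{1}{578} \approx 0.0017301$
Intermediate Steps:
$W{\left(J,N \right)} = -10$ ($W{\left(J,N \right)} = -3 - 7 = -10$)
$\frac{1}{588 + W{\left(15,-7 \right)}} = \frac{1}{588 - 10} = \frac{1}{578}$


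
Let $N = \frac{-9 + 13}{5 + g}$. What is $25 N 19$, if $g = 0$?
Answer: $380$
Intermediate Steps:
$N = \frac{4}{5}$ ($N = \frac{-9 + 13}{5 + 0} = \frac{4}{5} \approx 0.8$)
$25 N 19 = 25 \cdot \frac{4}{5} \cdot 19 = 20 \cdot 19 = 380$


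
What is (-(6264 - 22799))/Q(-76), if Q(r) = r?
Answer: -16535/76 ≈ -217.57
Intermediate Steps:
(-(6264 - 22799))/Q(-76) = -(6264 - 22799)/(-76) = -1*(-16535)*(-1/76) = 16535*(-1/76) = -16535/76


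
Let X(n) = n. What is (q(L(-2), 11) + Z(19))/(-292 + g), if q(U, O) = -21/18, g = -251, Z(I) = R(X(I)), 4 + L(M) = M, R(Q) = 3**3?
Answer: -155/3258 ≈ -0.047575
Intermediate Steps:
R(Q) = 27
L(M) = -4 + M
Z(I) = 27
q(U, O) = -7/6 (q(U, O) = -21*1/18 = -7/6)
(q(L(-2), 11) + Z(19))/(-292 + g) = (-7/6 + 27)/(-292 - 251) = (155/6)/(-543) = (155/6)*(-1/543) = -155/3258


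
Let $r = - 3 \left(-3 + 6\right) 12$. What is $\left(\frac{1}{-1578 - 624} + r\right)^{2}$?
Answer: $\frac{56556925489}{4848804} \approx 11664.0$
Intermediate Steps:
$r = -108$ ($r = \left(-3\right) 3 \cdot 12 = \left(-9\right) 12 = -108$)
$\left(\frac{1}{-1578 - 624} + r\right)^{2} = \left(\frac{1}{-1578 - 624} - 108\right)^{2} = \left(\frac{1}{-2202} - 108\right)^{2} = \left(- \frac{1}{2202} - 108\right)^{2} = \left(- \frac{237817}{2202}\right)^{2} = \frac{56556925489}{4848804}$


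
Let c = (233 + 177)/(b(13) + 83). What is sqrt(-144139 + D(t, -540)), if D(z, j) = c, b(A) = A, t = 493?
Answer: I*sqrt(20755401)/12 ≈ 379.65*I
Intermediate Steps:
c = 205/48 (c = (233 + 177)/(13 + 83) = 410/96 = 410*(1/96) = 205/48 ≈ 4.2708)
D(z, j) = 205/48
sqrt(-144139 + D(t, -540)) = sqrt(-144139 + 205/48) = sqrt(-6918467/48) = I*sqrt(20755401)/12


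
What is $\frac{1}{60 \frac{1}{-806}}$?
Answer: $- \frac{403}{30} \approx -13.433$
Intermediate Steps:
$\frac{1}{60 \frac{1}{-806}} = \frac{1}{60 \left(- \frac{1}{806}\right)} = \frac{1}{- \frac{30}{403}} = - \frac{403}{30}$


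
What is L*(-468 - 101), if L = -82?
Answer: 46658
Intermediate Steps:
L*(-468 - 101) = -82*(-468 - 101) = -82*(-569) = 46658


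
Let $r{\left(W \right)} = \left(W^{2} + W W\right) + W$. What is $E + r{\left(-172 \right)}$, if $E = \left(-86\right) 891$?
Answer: $-17630$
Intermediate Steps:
$r{\left(W \right)} = W + 2 W^{2}$ ($r{\left(W \right)} = \left(W^{2} + W^{2}\right) + W = 2 W^{2} + W = W + 2 W^{2}$)
$E = -76626$
$E + r{\left(-172 \right)} = -76626 - 172 \left(1 + 2 \left(-172\right)\right) = -76626 - 172 \left(1 - 344\right) = -76626 - -58996 = -76626 + 58996 = -17630$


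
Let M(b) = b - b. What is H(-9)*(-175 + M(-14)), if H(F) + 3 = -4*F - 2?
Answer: -5425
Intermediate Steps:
M(b) = 0
H(F) = -5 - 4*F (H(F) = -3 + (-4*F - 2) = -3 + (-2 - 4*F) = -5 - 4*F)
H(-9)*(-175 + M(-14)) = (-5 - 4*(-9))*(-175 + 0) = (-5 + 36)*(-175) = 31*(-175) = -5425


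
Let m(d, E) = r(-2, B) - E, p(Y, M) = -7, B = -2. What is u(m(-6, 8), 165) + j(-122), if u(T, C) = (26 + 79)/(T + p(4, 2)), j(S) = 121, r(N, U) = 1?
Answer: 227/2 ≈ 113.50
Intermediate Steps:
m(d, E) = 1 - E
u(T, C) = 105/(-7 + T) (u(T, C) = (26 + 79)/(T - 7) = 105/(-7 + T))
u(m(-6, 8), 165) + j(-122) = 105/(-7 + (1 - 1*8)) + 121 = 105/(-7 + (1 - 8)) + 121 = 105/(-7 - 7) + 121 = 105/(-14) + 121 = 105*(-1/14) + 121 = -15/2 + 121 = 227/2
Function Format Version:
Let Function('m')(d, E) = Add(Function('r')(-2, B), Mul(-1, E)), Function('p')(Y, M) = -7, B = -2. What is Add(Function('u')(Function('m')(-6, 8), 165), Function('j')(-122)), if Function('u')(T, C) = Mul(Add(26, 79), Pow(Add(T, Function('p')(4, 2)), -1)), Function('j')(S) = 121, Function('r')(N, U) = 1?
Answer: Rational(227, 2) ≈ 113.50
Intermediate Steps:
Function('m')(d, E) = Add(1, Mul(-1, E))
Function('u')(T, C) = Mul(105, Pow(Add(-7, T), -1)) (Function('u')(T, C) = Mul(Add(26, 79), Pow(Add(T, -7), -1)) = Mul(105, Pow(Add(-7, T), -1)))
Add(Function('u')(Function('m')(-6, 8), 165), Function('j')(-122)) = Add(Mul(105, Pow(Add(-7, Add(1, Mul(-1, 8))), -1)), 121) = Add(Mul(105, Pow(Add(-7, Add(1, -8)), -1)), 121) = Add(Mul(105, Pow(Add(-7, -7), -1)), 121) = Add(Mul(105, Pow(-14, -1)), 121) = Add(Mul(105, Rational(-1, 14)), 121) = Add(Rational(-15, 2), 121) = Rational(227, 2)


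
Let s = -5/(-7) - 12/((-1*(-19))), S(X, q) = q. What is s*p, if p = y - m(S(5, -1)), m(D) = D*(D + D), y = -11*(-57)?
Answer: 6875/133 ≈ 51.692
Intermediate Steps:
y = 627
m(D) = 2*D² (m(D) = D*(2*D) = 2*D²)
p = 625 (p = 627 - 2*(-1)² = 627 - 2 = 625)
s = 11/133 (s = -5*(-⅐) - 12/19 = 5/7 - 12*1/19 = 5/7 - 12/19 = 11/133 ≈ 0.082707)
s*p = (11/133)*625 = 6875/133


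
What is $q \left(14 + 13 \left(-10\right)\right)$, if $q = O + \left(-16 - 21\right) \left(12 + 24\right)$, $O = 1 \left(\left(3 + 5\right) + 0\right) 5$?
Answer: $149872$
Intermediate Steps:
$O = 40$ ($O = 1 \left(8 + 0\right) 5 = 1 \cdot 8 \cdot 5 = 8 \cdot 5 = 40$)
$q = -1292$ ($q = 40 + \left(-16 - 21\right) \left(12 + 24\right) = 40 - 1332 = -1292$)
$q \left(14 + 13 \left(-10\right)\right) = - 1292 \left(14 + 13 \left(-10\right)\right) = - 1292 \left(14 - 130\right) = \left(-1292\right) \left(-116\right) = 149872$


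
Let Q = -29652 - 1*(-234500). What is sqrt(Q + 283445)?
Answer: sqrt(488293) ≈ 698.78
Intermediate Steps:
Q = 204848 (Q = -29652 + 234500 = 204848)
sqrt(Q + 283445) = sqrt(204848 + 283445) = sqrt(488293)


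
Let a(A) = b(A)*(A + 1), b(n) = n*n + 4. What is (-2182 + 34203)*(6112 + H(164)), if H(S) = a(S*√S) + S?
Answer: 141443929704 + 46327692817824*√41 ≈ 2.9678e+14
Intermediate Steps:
b(n) = 4 + n² (b(n) = n² + 4 = 4 + n²)
a(A) = (1 + A)*(4 + A²) (a(A) = (4 + A²)*(A + 1) = (4 + A²)*(1 + A) = (1 + A)*(4 + A²))
H(S) = S + (1 + S^(3/2))*(4 + S³) (H(S) = (1 + S*√S)*(4 + (S*√S)²) + S = (1 + S^(3/2))*(4 + (S^(3/2))²) + S = (1 + S^(3/2))*(4 + S³) + S = S + (1 + S^(3/2))*(4 + S³))
(-2182 + 34203)*(6112 + H(164)) = (-2182 + 34203)*(6112 + (164 + (1 + 164^(3/2))*(4 + 164³))) = 32021*(6112 + (164 + (1 + 328*√41)*(4 + 4410944))) = 32021*(6112 + (164 + (1 + 328*√41)*4410948)) = 32021*(6112 + (164 + (4410948 + 1446790944*√41))) = 32021*(6112 + (4411112 + 1446790944*√41)) = 32021*(4417224 + 1446790944*√41) = 141443929704 + 46327692817824*√41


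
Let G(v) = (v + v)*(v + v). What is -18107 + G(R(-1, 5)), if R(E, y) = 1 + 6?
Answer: -17911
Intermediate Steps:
R(E, y) = 7
G(v) = 4*v² (G(v) = (2*v)*(2*v) = 4*v²)
-18107 + G(R(-1, 5)) = -18107 + 4*7² = -18107 + 4*49 = -18107 + 196 = -17911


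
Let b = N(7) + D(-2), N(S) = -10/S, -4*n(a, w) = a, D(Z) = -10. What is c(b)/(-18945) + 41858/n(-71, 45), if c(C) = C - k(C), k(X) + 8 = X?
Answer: 3171998672/1345095 ≈ 2358.2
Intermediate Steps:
k(X) = -8 + X
n(a, w) = -a/4
b = -80/7 (b = -10/7 - 10 = -80/7 ≈ -11.429)
c(C) = 8 (c(C) = C - (-8 + C) = C + (8 - C) = 8)
c(b)/(-18945) + 41858/n(-71, 45) = 8/(-18945) + 41858/((-1/4*(-71))) = 8*(-1/18945) + 41858/(71/4) = -8/18945 + 41858*(4/71) = -8/18945 + 167432/71 = 3171998672/1345095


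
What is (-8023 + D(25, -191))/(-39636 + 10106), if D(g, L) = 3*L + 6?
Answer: 859/2953 ≈ 0.29089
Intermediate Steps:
D(g, L) = 6 + 3*L
(-8023 + D(25, -191))/(-39636 + 10106) = (-8023 + (6 + 3*(-191)))/(-39636 + 10106) = (-8023 + (6 - 573))/(-29530) = (-8023 - 567)*(-1/29530) = -8590*(-1/29530) = 859/2953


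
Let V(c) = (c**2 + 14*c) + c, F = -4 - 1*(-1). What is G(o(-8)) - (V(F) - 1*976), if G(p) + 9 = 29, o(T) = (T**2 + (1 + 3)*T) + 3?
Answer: 1032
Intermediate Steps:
F = -3 (F = -4 + 1 = -3)
o(T) = 3 + T**2 + 4*T (o(T) = (T**2 + 4*T) + 3 = 3 + T**2 + 4*T)
G(p) = 20 (G(p) = -9 + 29 = 20)
V(c) = c**2 + 15*c
G(o(-8)) - (V(F) - 1*976) = 20 - (-3*(15 - 3) - 1*976) = 20 - (-3*12 - 976) = 20 - (-36 - 976) = 20 - 1*(-1012) = 20 + 1012 = 1032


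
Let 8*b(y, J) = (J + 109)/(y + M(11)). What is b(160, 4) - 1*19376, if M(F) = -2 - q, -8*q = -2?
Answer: -24452399/1262 ≈ -19376.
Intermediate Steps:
q = ¼ (q = -⅛*(-2) = ¼ ≈ 0.25000)
M(F) = -9/4 (M(F) = -2 - 1*¼ = -2 - ¼ = -9/4)
b(y, J) = (109 + J)/(8*(-9/4 + y)) (b(y, J) = ((J + 109)/(y - 9/4))/8 = ((109 + J)/(-9/4 + y))/8 = (109 + J)/(8*(-9/4 + y)))
b(160, 4) - 1*19376 = (109 + 4)/(2*(-9 + 4*160)) - 1*19376 = (½)*113/(-9 + 640) - 19376 = (½)*113/631 - 19376 = (½)*(1/631)*113 - 19376 = 113/1262 - 19376 = -24452399/1262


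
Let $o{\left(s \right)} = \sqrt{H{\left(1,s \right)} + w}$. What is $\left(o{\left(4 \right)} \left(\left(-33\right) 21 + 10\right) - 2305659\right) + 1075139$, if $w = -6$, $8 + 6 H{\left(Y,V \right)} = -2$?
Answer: $-1230520 - \frac{683 i \sqrt{69}}{3} \approx -1.2305 \cdot 10^{6} - 1891.1 i$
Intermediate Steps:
$H{\left(Y,V \right)} = - \frac{5}{3}$ ($H{\left(Y,V \right)} = - \frac{4}{3} + \frac{1}{6} \left(-2\right) = - \frac{4}{3} - \frac{1}{3} = - \frac{5}{3}$)
$o{\left(s \right)} = \frac{i \sqrt{69}}{3}$ ($o{\left(s \right)} = \sqrt{- \frac{5}{3} - 6} = \sqrt{- \frac{23}{3}} = \frac{i \sqrt{69}}{3}$)
$\left(o{\left(4 \right)} \left(\left(-33\right) 21 + 10\right) - 2305659\right) + 1075139 = \left(\frac{i \sqrt{69}}{3} \left(\left(-33\right) 21 + 10\right) - 2305659\right) + 1075139 = \left(\frac{i \sqrt{69}}{3} \left(-693 + 10\right) - 2305659\right) + 1075139 = \left(\frac{i \sqrt{69}}{3} \left(-683\right) - 2305659\right) + 1075139 = \left(- \frac{683 i \sqrt{69}}{3} - 2305659\right) + 1075139 = \left(-2305659 - \frac{683 i \sqrt{69}}{3}\right) + 1075139 = -1230520 - \frac{683 i \sqrt{69}}{3}$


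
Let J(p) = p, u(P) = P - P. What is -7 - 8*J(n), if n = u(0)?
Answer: -7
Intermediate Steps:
u(P) = 0
n = 0
-7 - 8*J(n) = -7 - 8*0 = -7 + 0 = -7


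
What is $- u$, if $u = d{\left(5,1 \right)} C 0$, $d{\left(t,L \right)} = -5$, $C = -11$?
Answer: $0$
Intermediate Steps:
$u = 0$ ($u = \left(-5\right) \left(-11\right) 0 = 55 \cdot 0 = 0$)
$- u = \left(-1\right) 0 = 0$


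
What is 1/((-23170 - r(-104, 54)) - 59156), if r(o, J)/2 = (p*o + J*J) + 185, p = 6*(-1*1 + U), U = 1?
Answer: -1/88528 ≈ -1.1296e-5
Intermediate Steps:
p = 0 (p = 6*(-1*1 + 1) = 6*(-1 + 1) = 6*0 = 0)
r(o, J) = 370 + 2*J**2 (r(o, J) = 2*((0*o + J*J) + 185) = 2*((0 + J**2) + 185) = 2*(J**2 + 185) = 2*(185 + J**2) = 370 + 2*J**2)
1/((-23170 - r(-104, 54)) - 59156) = 1/((-23170 - (370 + 2*54**2)) - 59156) = 1/((-23170 - (370 + 2*2916)) - 59156) = 1/((-23170 - (370 + 5832)) - 59156) = 1/((-23170 - 1*6202) - 59156) = 1/((-23170 - 6202) - 59156) = 1/(-29372 - 59156) = 1/(-88528) = -1/88528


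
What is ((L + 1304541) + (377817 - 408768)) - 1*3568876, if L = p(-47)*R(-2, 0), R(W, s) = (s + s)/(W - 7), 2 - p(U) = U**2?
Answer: -2295286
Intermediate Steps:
p(U) = 2 - U**2
R(W, s) = 2*s/(-7 + W) (R(W, s) = (2*s)/(-7 + W) = 2*s/(-7 + W))
L = 0 (L = (2 - 1*(-47)**2)*(2*0/(-7 - 2)) = (2 - 1*2209)*(2*0/(-9)) = (2 - 2209)*(2*0*(-1/9)) = -2207*0 = 0)
((L + 1304541) + (377817 - 408768)) - 1*3568876 = ((0 + 1304541) + (377817 - 408768)) - 1*3568876 = (1304541 - 30951) - 3568876 = 1273590 - 3568876 = -2295286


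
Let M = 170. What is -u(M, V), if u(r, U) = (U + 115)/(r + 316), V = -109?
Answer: -1/81 ≈ -0.012346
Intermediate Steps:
u(r, U) = (115 + U)/(316 + r)
-u(M, V) = -(115 - 109)/(316 + 170) = -6/486 = -1*1/81 = -1/81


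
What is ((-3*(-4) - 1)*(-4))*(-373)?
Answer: 16412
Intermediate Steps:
((-3*(-4) - 1)*(-4))*(-373) = ((12 - 1)*(-4))*(-373) = (11*(-4))*(-373) = -44*(-373) = 16412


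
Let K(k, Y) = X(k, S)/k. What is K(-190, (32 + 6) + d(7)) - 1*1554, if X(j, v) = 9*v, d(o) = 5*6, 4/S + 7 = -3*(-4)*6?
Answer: -9595968/6175 ≈ -1554.0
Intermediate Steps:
S = 4/65 (S = 4/(-7 - 3*(-4)*6) = 4/(-7 + 12*6) = 4/(-7 + 72) = 4/65 ≈ 0.061538)
d(o) = 30
K(k, Y) = 36/(65*k) (K(k, Y) = (9*(4/65))/k = 36/(65*k))
K(-190, (32 + 6) + d(7)) - 1*1554 = (36/65)/(-190) - 1*1554 = (36/65)*(-1/190) - 1554 = -18/6175 - 1554 = -9595968/6175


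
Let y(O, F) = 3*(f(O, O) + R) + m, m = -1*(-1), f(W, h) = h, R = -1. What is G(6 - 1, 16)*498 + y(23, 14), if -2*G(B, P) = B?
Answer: -1178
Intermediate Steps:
G(B, P) = -B/2
m = 1
y(O, F) = -2 + 3*O (y(O, F) = 3*(O - 1) + 1 = 3*(-1 + O) + 1 = (-3 + 3*O) + 1 = -2 + 3*O)
G(6 - 1, 16)*498 + y(23, 14) = -(6 - 1)/2*498 + (-2 + 3*23) = -1/2*5*498 + (-2 + 69) = -5/2*498 + 67 = -1245 + 67 = -1178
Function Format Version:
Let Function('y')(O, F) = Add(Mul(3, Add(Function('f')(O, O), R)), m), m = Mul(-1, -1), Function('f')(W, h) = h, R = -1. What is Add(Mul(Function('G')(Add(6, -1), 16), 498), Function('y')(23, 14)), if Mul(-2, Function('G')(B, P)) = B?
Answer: -1178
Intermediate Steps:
Function('G')(B, P) = Mul(Rational(-1, 2), B)
m = 1
Function('y')(O, F) = Add(-2, Mul(3, O)) (Function('y')(O, F) = Add(Mul(3, Add(O, -1)), 1) = Add(Mul(3, Add(-1, O)), 1) = Add(Add(-3, Mul(3, O)), 1) = Add(-2, Mul(3, O)))
Add(Mul(Function('G')(Add(6, -1), 16), 498), Function('y')(23, 14)) = Add(Mul(Mul(Rational(-1, 2), Add(6, -1)), 498), Add(-2, Mul(3, 23))) = Add(Mul(Mul(Rational(-1, 2), 5), 498), Add(-2, 69)) = Add(Mul(Rational(-5, 2), 498), 67) = Add(-1245, 67) = -1178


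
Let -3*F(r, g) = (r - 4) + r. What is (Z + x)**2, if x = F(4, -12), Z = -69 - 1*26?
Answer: 83521/9 ≈ 9280.1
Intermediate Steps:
Z = -95 (Z = -69 - 26 = -95)
F(r, g) = 4/3 - 2*r/3 (F(r, g) = -((r - 4) + r)/3 = -((-4 + r) + r)/3 = -(-4 + 2*r)/3 = 4/3 - 2*r/3)
x = -4/3 (x = 4/3 - 2/3*4 = 4/3 - 8/3 = -4/3 ≈ -1.3333)
(Z + x)**2 = (-95 - 4/3)**2 = (-289/3)**2 = 83521/9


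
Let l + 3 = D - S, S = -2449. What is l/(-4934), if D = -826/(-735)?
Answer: -128474/259035 ≈ -0.49597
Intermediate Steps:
D = 118/105 (D = -826*(-1/735) = 118/105 ≈ 1.1238)
l = 256948/105 (l = -3 + (118/105 - 1*(-2449)) = -3 + (118/105 + 2449) = -3 + 257263/105 = 256948/105 ≈ 2447.1)
l/(-4934) = (256948/105)/(-4934) = (256948/105)*(-1/4934) = -128474/259035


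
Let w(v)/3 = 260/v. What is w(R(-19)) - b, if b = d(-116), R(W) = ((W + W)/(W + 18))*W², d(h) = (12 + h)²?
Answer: -74186554/6859 ≈ -10816.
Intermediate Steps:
R(W) = 2*W³/(18 + W) (R(W) = ((2*W)/(18 + W))*W² = (2*W/(18 + W))*W² = 2*W³/(18 + W))
b = 10816 (b = (12 - 116)² = (-104)² = 10816)
w(v) = 780/v (w(v) = 3*(260/v) = 780/v)
w(R(-19)) - b = 780/((2*(-19)³/(18 - 19))) - 1*10816 = 780/((2*(-6859)/(-1))) - 10816 = 780/((2*(-6859)*(-1))) - 10816 = 780/13718 - 10816 = 780*(1/13718) - 10816 = 390/6859 - 10816 = -74186554/6859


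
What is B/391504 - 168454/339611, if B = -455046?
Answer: -110244520961/66479532472 ≈ -1.6583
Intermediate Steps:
B/391504 - 168454/339611 = -455046/391504 - 168454/339611 = -455046*1/391504 - 168454*1/339611 = -227523/195752 - 168454/339611 = -110244520961/66479532472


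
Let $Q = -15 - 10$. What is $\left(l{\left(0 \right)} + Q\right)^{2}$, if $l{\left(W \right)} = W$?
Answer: $625$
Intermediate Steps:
$Q = -25$
$\left(l{\left(0 \right)} + Q\right)^{2} = \left(0 - 25\right)^{2} = \left(-25\right)^{2} = 625$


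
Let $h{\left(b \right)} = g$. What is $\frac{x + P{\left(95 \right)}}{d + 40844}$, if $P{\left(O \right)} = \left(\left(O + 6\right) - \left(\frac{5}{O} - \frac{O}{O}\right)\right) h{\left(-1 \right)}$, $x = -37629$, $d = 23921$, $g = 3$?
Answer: $- \frac{141828}{246107} \approx -0.57629$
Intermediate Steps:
$h{\left(b \right)} = 3$
$P{\left(O \right)} = 21 - \frac{15}{O} + 3 O$ ($P{\left(O \right)} = \left(\left(O + 6\right) - \left(\frac{5}{O} - \frac{O}{O}\right)\right) 3 = \left(\left(6 + O\right) + \left(1 - \frac{5}{O}\right)\right) 3 = \left(7 + O - \frac{5}{O}\right) 3 = 21 - \frac{15}{O} + 3 O$)
$\frac{x + P{\left(95 \right)}}{d + 40844} = \frac{-37629 + \left(21 - \frac{15}{95} + 3 \cdot 95\right)}{23921 + 40844} = \frac{-37629 + \left(21 - \frac{3}{19} + 285\right)}{64765} = \left(-37629 + \left(21 - \frac{3}{19} + 285\right)\right) \frac{1}{64765} = \left(-37629 + \frac{5811}{19}\right) \frac{1}{64765} = \left(- \frac{709140}{19}\right) \frac{1}{64765} = - \frac{141828}{246107}$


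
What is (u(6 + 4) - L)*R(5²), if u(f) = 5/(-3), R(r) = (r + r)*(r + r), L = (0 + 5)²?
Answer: -200000/3 ≈ -66667.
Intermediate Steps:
L = 25 (L = 5² = 25)
R(r) = 4*r² (R(r) = (2*r)*(2*r) = 4*r²)
u(f) = -5/3 (u(f) = 5*(-⅓) = -5/3)
(u(6 + 4) - L)*R(5²) = (-5/3 - 1*25)*(4*(5²)²) = (-5/3 - 25)*(4*25²) = -320*625/3 = -80/3*2500 = -200000/3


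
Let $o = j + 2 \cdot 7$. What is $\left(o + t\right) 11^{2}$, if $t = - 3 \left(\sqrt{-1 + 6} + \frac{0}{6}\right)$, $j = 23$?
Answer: $4477 - 363 \sqrt{5} \approx 3665.3$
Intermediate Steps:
$o = 37$ ($o = 23 + 2 \cdot 7 = 23 + 14 = 37$)
$t = - 3 \sqrt{5}$ ($t = - 3 \left(\sqrt{5} + 0 \cdot \frac{1}{6}\right) = - 3 \left(\sqrt{5} + 0\right) = - 3 \sqrt{5} \approx -6.7082$)
$\left(o + t\right) 11^{2} = \left(37 - 3 \sqrt{5}\right) 11^{2} = \left(37 - 3 \sqrt{5}\right) 121 = 4477 - 363 \sqrt{5}$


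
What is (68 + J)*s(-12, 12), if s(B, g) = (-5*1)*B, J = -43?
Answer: 1500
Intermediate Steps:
s(B, g) = -5*B
(68 + J)*s(-12, 12) = (68 - 43)*(-5*(-12)) = 25*60 = 1500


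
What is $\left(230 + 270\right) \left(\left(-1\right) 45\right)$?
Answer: $-22500$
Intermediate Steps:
$\left(230 + 270\right) \left(\left(-1\right) 45\right) = 500 \left(-45\right) = -22500$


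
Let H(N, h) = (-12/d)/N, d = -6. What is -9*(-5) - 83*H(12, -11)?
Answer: 187/6 ≈ 31.167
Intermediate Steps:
H(N, h) = 2/N (H(N, h) = (-12/(-6))/N = (-12*(-⅙))/N = 2/N)
-9*(-5) - 83*H(12, -11) = -9*(-5) - 166/12 = 45 - 166/12 = 45 - 83*⅙ = 45 - 83/6 = 187/6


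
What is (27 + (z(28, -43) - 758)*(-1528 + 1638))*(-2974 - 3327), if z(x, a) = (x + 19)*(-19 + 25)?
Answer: 329750233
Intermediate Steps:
z(x, a) = 114 + 6*x (z(x, a) = (19 + x)*6 = 114 + 6*x)
(27 + (z(28, -43) - 758)*(-1528 + 1638))*(-2974 - 3327) = (27 + ((114 + 6*28) - 758)*(-1528 + 1638))*(-2974 - 3327) = (27 + ((114 + 168) - 758)*110)*(-6301) = (27 + (282 - 758)*110)*(-6301) = (27 - 476*110)*(-6301) = (27 - 52360)*(-6301) = -52333*(-6301) = 329750233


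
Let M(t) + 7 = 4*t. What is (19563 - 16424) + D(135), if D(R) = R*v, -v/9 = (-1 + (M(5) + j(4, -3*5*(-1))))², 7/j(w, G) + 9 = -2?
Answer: -18604556/121 ≈ -1.5376e+5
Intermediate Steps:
M(t) = -7 + 4*t
j(w, G) = -7/11 (j(w, G) = 7/(-9 - 2) = 7/(-11) = 7*(-1/11) = -7/11)
v = -140625/121 (v = -9*(-1 + ((-7 + 4*5) - 7/11))² = -9*(-1 + ((-7 + 20) - 7/11))² = -9*(-1 + (13 - 7/11))² = -9*(-1 + 136/11)² = -9*(125/11)² = -9*15625/121 = -140625/121 ≈ -1162.2)
D(R) = -140625*R/121 (D(R) = R*(-140625/121) = -140625*R/121)
(19563 - 16424) + D(135) = (19563 - 16424) - 140625/121*135 = 3139 - 18984375/121 = -18604556/121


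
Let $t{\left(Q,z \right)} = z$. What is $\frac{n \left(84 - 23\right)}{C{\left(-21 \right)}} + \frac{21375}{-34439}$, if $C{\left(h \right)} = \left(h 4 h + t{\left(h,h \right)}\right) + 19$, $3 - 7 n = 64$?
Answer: $- \frac{391786769}{424770626} \approx -0.92235$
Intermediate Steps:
$n = - \frac{61}{7}$ ($n = \frac{3}{7} - \frac{64}{7} = - \frac{61}{7} \approx -8.7143$)
$C{\left(h \right)} = 19 + h + 4 h^{2}$ ($C{\left(h \right)} = \left(h 4 h + h\right) + 19 = \left(4 h h + h\right) + 19 = \left(4 h^{2} + h\right) + 19 = \left(h + 4 h^{2}\right) + 19 = 19 + h + 4 h^{2}$)
$\frac{n \left(84 - 23\right)}{C{\left(-21 \right)}} + \frac{21375}{-34439} = \frac{\left(- \frac{61}{7}\right) \left(84 - 23\right)}{19 - 21 + 4 \left(-21\right)^{2}} + \frac{21375}{-34439} = \frac{\left(- \frac{61}{7}\right) 61}{19 - 21 + 4 \cdot 441} + 21375 \left(- \frac{1}{34439}\right) = - \frac{3721}{7 \left(19 - 21 + 1764\right)} - \frac{21375}{34439} = - \frac{3721}{7 \cdot 1762} - \frac{21375}{34439} = \left(- \frac{3721}{7}\right) \frac{1}{1762} - \frac{21375}{34439} = - \frac{3721}{12334} - \frac{21375}{34439} = - \frac{391786769}{424770626}$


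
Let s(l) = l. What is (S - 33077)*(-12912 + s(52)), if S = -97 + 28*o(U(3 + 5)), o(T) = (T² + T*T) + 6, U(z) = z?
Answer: 378366920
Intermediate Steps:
o(T) = 6 + 2*T² (o(T) = (T² + T²) + 6 = 2*T² + 6 = 6 + 2*T²)
S = 3655 (S = -97 + 28*(6 + 2*(3 + 5)²) = -97 + 28*(6 + 2*8²) = -97 + 28*(6 + 2*64) = -97 + 28*(6 + 128) = -97 + 28*134 = -97 + 3752 = 3655)
(S - 33077)*(-12912 + s(52)) = (3655 - 33077)*(-12912 + 52) = -29422*(-12860) = 378366920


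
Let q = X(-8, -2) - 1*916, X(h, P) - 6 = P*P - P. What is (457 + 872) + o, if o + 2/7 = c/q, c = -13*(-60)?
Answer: 2100661/1582 ≈ 1327.9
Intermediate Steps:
X(h, P) = 6 + P**2 - P (X(h, P) = 6 + (P*P - P) = 6 + (P**2 - P) = 6 + P**2 - P)
c = 780
q = -904 (q = (6 + (-2)**2 - 1*(-2)) - 1*916 = (6 + 4 + 2) - 916 = 12 - 916 = -904)
o = -1817/1582 (o = -2/7 + 780/(-904) = -2/7 + 780*(-1/904) = -2/7 - 195/226 = -1817/1582 ≈ -1.1485)
(457 + 872) + o = (457 + 872) - 1817/1582 = 1329 - 1817/1582 = 2100661/1582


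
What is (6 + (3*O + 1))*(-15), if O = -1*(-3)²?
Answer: 300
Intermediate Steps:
O = -9 (O = -1*9 = -9)
(6 + (3*O + 1))*(-15) = (6 + (3*(-9) + 1))*(-15) = (6 + (-27 + 1))*(-15) = (6 - 26)*(-15) = -20*(-15) = 300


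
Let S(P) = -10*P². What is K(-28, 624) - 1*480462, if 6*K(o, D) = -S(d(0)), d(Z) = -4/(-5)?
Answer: -7206914/15 ≈ -4.8046e+5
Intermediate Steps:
d(Z) = ⅘ (d(Z) = -4*(-⅕) = ⅘)
K(o, D) = 16/15 (K(o, D) = (-(-10)*(⅘)²)/6 = (-(-10)*16/25)/6 = (-1*(-32/5))/6 = (⅙)*(32/5) = 16/15)
K(-28, 624) - 1*480462 = 16/15 - 1*480462 = 16/15 - 480462 = -7206914/15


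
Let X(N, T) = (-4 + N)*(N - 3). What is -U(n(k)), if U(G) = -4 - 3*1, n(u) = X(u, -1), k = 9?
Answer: 7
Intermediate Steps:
X(N, T) = (-4 + N)*(-3 + N)
n(u) = 12 + u² - 7*u
U(G) = -7 (U(G) = -4 - 3 = -7)
-U(n(k)) = -1*(-7) = 7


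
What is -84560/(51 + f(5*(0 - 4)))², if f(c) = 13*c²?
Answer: -84560/27573001 ≈ -0.0030668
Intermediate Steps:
-84560/(51 + f(5*(0 - 4)))² = -84560/(51 + 13*(5*(0 - 4))²)² = -84560/(51 + 13*(5*(-4))²)² = -84560/(51 + 13*(-20)²)² = -84560/(51 + 13*400)² = -84560/(51 + 5200)² = -84560/(5251²) = -84560/27573001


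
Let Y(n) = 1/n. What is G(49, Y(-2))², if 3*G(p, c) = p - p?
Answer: 0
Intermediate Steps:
G(p, c) = 0 (G(p, c) = (p - p)/3 = (⅓)*0 = 0)
G(49, Y(-2))² = 0² = 0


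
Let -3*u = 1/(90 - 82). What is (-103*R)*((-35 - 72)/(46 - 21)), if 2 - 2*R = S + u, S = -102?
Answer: 27519437/1200 ≈ 22933.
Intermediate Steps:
u = -1/24 (u = -1/(3*(90 - 82)) = -⅓/8 = -⅓*⅛ = -1/24 ≈ -0.041667)
R = 2497/48 (R = 1 - (-102 - 1/24)/2 = 1 - ½*(-2449/24) = 1 + 2449/48 = 2497/48 ≈ 52.021)
(-103*R)*((-35 - 72)/(46 - 21)) = (-103*2497/48)*((-35 - 72)/(46 - 21)) = -(-27519437)/(48*25) = -257191/48*(-107/25) = 27519437/1200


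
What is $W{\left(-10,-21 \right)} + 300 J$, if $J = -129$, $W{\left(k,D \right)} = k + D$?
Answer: $-38731$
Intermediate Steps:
$W{\left(k,D \right)} = D + k$
$W{\left(-10,-21 \right)} + 300 J = \left(-21 - 10\right) + 300 \left(-129\right) = -31 - 38700 = -38731$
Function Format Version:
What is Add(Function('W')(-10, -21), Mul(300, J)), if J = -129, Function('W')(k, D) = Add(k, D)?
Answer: -38731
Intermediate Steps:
Function('W')(k, D) = Add(D, k)
Add(Function('W')(-10, -21), Mul(300, J)) = Add(Add(-21, -10), Mul(300, -129)) = Add(-31, -38700) = -38731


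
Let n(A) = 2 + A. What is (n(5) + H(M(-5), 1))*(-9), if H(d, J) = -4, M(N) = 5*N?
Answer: -27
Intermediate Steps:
(n(5) + H(M(-5), 1))*(-9) = ((2 + 5) - 4)*(-9) = (7 - 4)*(-9) = 3*(-9) = -27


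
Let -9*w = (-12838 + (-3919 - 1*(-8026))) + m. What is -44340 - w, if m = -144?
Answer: -407935/9 ≈ -45326.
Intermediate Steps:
w = 8875/9 (w = -((-12838 + (-3919 - 1*(-8026))) - 144)/9 = -((-12838 + (-3919 + 8026)) - 144)/9 = -((-12838 + 4107) - 144)/9 = -(-8731 - 144)/9 = -1/9*(-8875) = 8875/9 ≈ 986.11)
-44340 - w = -44340 - 1*8875/9 = -44340 - 8875/9 = -407935/9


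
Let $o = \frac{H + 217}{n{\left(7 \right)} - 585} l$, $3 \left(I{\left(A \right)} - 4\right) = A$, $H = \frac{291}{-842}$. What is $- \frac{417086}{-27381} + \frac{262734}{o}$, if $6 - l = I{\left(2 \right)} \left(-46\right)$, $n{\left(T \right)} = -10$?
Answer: $- \frac{5380938218912072}{1653319897953} \approx -3254.6$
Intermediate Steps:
$H = - \frac{291}{842}$ ($H = 291 \left(- \frac{1}{842}\right) = - \frac{291}{842} \approx -0.34561$)
$I{\left(A \right)} = 4 + \frac{A}{3}$
$l = \frac{662}{3}$ ($l = 6 - \left(4 + \frac{1}{3} \cdot 2\right) \left(-46\right) = 6 - \left(4 + \frac{2}{3}\right) \left(-46\right) = 6 - \frac{14}{3} \left(-46\right) = 6 - - \frac{644}{3} = 6 + \frac{644}{3} = \frac{662}{3} \approx 220.67$)
$o = - \frac{60382013}{751485}$ ($o = \frac{- \frac{291}{842} + 217}{-10 - 585} \cdot \frac{662}{3} = \frac{182423}{842 \left(-595\right)} \frac{662}{3} = \frac{182423}{842} \left(- \frac{1}{595}\right) \frac{662}{3} = \left(- \frac{182423}{500990}\right) \frac{662}{3} = - \frac{60382013}{751485} \approx -80.35$)
$- \frac{417086}{-27381} + \frac{262734}{o} = - \frac{417086}{-27381} + \frac{262734}{- \frac{60382013}{751485}} = \left(-417086\right) \left(- \frac{1}{27381}\right) + 262734 \left(- \frac{751485}{60382013}\right) = \frac{417086}{27381} - \frac{197440659990}{60382013} = - \frac{5380938218912072}{1653319897953}$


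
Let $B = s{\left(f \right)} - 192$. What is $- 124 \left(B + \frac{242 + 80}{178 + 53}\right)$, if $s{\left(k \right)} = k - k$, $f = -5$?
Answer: $\frac{779960}{33} \approx 23635.0$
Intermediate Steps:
$s{\left(k \right)} = 0$
$B = -192$ ($B = 0 - 192 = -192$)
$- 124 \left(B + \frac{242 + 80}{178 + 53}\right) = - 124 \left(-192 + \frac{242 + 80}{178 + 53}\right) = - 124 \left(-192 + \frac{322}{231}\right) = - 124 \left(-192 + 322 \cdot \frac{1}{231}\right) = - 124 \left(-192 + \frac{46}{33}\right) = \left(-124\right) \left(- \frac{6290}{33}\right) = \frac{779960}{33}$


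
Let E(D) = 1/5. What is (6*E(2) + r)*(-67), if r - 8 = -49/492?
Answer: -1499929/2460 ≈ -609.73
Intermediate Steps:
E(D) = ⅕
r = 3887/492 (r = 8 - 49/492 = 3887/492 ≈ 7.9004)
(6*E(2) + r)*(-67) = (6*(⅕) + 3887/492)*(-67) = (6/5 + 3887/492)*(-67) = (22387/2460)*(-67) = -1499929/2460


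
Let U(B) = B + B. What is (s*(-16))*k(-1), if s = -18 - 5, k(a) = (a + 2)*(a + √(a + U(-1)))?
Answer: -368 + 368*I*√3 ≈ -368.0 + 637.39*I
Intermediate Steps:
U(B) = 2*B
k(a) = (2 + a)*(a + √(-2 + a)) (k(a) = (a + 2)*(a + √(a + 2*(-1))) = (2 + a)*(a + √(a - 2)) = (2 + a)*(a + √(-2 + a)))
s = -23
(s*(-16))*k(-1) = (-23*(-16))*((-1)² + 2*(-1) + 2*√(-2 - 1) - √(-2 - 1)) = 368*(1 - 2 + 2*√(-3) - √(-3)) = 368*(1 - 2 + 2*(I*√3) - I*√3) = 368*(1 - 2 + 2*I*√3 - I*√3) = 368*(-1 + I*√3) = -368 + 368*I*√3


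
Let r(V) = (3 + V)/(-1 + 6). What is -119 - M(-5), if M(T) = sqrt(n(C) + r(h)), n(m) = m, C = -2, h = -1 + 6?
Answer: -119 - I*sqrt(10)/5 ≈ -119.0 - 0.63246*I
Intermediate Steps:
h = 5
r(V) = 3/5 + V/5 (r(V) = (3 + V)/5 = (3 + V)*(1/5) = 3/5 + V/5)
M(T) = I*sqrt(10)/5 (M(T) = sqrt(-2 + (3/5 + (1/5)*5)) = sqrt(-2 + (3/5 + 1)) = sqrt(-2 + 8/5) = sqrt(-2/5) = I*sqrt(10)/5)
-119 - M(-5) = -119 - I*sqrt(10)/5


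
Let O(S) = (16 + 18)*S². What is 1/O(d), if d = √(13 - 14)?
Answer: -1/34 ≈ -0.029412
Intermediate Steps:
d = I (d = √(-1) = I ≈ 1.0*I)
O(S) = 34*S²
1/O(d) = 1/(34*I²) = 1/(34*(-1)) = 1/(-34) = -1/34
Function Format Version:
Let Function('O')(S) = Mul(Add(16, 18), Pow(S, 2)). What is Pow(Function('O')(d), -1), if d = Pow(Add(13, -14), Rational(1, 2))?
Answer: Rational(-1, 34) ≈ -0.029412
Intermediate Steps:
d = I (d = Pow(-1, Rational(1, 2)) = I ≈ Mul(1.0000, I))
Function('O')(S) = Mul(34, Pow(S, 2))
Pow(Function('O')(d), -1) = Pow(Mul(34, Pow(I, 2)), -1) = Pow(Mul(34, -1), -1) = Pow(-34, -1) = Rational(-1, 34)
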